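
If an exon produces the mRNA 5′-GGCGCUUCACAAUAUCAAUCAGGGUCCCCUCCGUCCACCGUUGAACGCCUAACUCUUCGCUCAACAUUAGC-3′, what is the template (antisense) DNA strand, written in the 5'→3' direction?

Replace U with T to get the coding DNA strand: GGCGCTTCACAATATCAATCAGGGTCCCCTCCGTCCACCGTTGAACGCCTAACTCTTCGCTCAACATTAGC. The template strand is its reverse complement (complement CCGCGAAGTGTTATAGTTAGTCCCAGGGGAGGCAGGTGGCAACTTGCGGATTGAGAAGCGAGTTGTAATCG, then reverse).

5′-GCTAATGTTGAGCGAAGAGTTAGGCGTTCAACGGTGGACGGAGGGGACCCTGATTGATATTGTGAAGCGCC-3′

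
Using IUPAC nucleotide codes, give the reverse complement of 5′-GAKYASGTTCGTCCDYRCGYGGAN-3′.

5'-NTCCRCGYRHGGACGAACSTRMTC-3'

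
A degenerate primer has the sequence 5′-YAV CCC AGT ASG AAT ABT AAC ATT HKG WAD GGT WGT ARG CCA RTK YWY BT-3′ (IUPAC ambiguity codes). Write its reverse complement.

5'-AVRWRMAYTGGCYTACWACCHTWCMDAATGTTAVTATTCSTACTGGGBTR-3'

Standard pairs A↔T, G↔C; ambiguity codes pair R↔Y, K↔M, W↔W, S↔S, B↔V, D↔H. Complement (RTBGGGTCATSCTTATVATTGTAADMCWTHCCAWCATYCGGTYAMRWRVA), then reverse for 5'→3'.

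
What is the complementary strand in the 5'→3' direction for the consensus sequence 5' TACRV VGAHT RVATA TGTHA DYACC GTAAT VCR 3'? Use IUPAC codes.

Standard pairs A↔T, G↔C; ambiguity codes pair R↔Y, D↔H, V↔B. Complement (ATGYBBCTDAYBTATACADTHRTGGCATTABGY), then reverse for 5'→3'.

5'-YGBATTACGGTRHTDACATATBYADTCBBYGTA-3'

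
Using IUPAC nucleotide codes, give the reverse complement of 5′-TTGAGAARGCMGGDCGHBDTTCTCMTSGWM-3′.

Standard pairs A↔T, G↔C; ambiguity codes pair R↔Y, M↔K, W↔W, S↔S, B↔V, D↔H. Complement (AACTCTTYCGKCCHGCDVHAAGAGKASCWK), then reverse for 5'→3'.

5′-KWCSAKGAGAAHVDCGHCCKGCYTTCTCAA-3′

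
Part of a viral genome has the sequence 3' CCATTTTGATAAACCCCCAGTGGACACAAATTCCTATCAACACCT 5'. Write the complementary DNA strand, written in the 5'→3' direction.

The strand is given 3'→5', so its complement runs 5'→3' in the same left-to-right order: pair each base A↔T, G↔C.

5'-GGTAAAACTATTTGGGGGTCACCTGTGTTTAAGGATAGTTGTGGA-3'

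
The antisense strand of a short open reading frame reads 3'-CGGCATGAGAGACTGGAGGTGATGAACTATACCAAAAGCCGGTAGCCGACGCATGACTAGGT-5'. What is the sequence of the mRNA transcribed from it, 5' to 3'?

5'-GCCGUACUCUCUGACCUCCACUACUUGAUAUGGUUUUCGGCCAUCGGCUGCGUACUGAUCCA-3'

Reading the template 3'→5' as shown, RNA polymerase pairs each base (A→U, T→A, G↔C) to build mRNA 5'→3' directly.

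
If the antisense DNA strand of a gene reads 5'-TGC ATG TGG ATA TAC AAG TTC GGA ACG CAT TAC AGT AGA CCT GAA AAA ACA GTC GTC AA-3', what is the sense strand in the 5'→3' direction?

5'-TTGACGACTGTTTTTTCAGGTCTACTGTAATGCGTTCCGAACTTGTATATCCACATGCA-3'

The coding strand is complementary and antiparallel to the template: take the complement (A↔T, G↔C) and reverse.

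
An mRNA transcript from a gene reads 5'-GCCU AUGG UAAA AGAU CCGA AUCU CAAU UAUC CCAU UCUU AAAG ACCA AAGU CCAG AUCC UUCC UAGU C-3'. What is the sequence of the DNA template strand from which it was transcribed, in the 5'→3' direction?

5′-GACTAGGAAGGATCTGGACTTTGGTCTTTAAGAATGGGATAATTGAGATTCGGATCTTTTACCATAGGC-3′

Replace U with T to get the coding DNA strand: GCCTATGGTAAAAGATCCGAATCTCAATTATCCCATTCTTAAAGACCAAAGTCCAGATCCTTCCTAGTC. The template strand is its reverse complement (complement CGGATACCATTTTCTAGGCTTAGAGTTAATAGGGTAAGAATTTCTGGTTTCAGGTCTAGGAAGGATCAG, then reverse).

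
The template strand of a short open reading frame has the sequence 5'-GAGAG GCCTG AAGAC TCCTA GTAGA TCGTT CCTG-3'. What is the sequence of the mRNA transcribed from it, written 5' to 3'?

RNA polymerase reads the template 3'→5' and synthesizes mRNA 5'→3' by base-pairing (A→U, T→A, G↔C). The complement of the template is CTCTCCGGACTTCTGAGGATCATCTAGCAAGGAC; antiparallel, so 5'→3' the coding strand is CAGGAACGATCTACTAGGAGTCTTCAGGCCTCTC. Replace T with U for the mRNA.

5'-CAGGAACGAUCUACUAGGAGUCUUCAGGCCUCUC-3'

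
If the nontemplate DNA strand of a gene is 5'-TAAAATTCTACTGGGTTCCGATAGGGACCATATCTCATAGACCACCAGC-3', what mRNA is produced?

The mRNA is synthesized from the template strand, so it matches the coding strand with T replaced by U.

5'-UAAAAUUCUACUGGGUUCCGAUAGGGACCAUAUCUCAUAGACCACCAGC-3'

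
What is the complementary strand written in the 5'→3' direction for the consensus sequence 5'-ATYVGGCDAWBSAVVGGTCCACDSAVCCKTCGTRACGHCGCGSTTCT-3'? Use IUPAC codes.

Standard pairs A↔T, G↔C; ambiguity codes pair R↔Y, K↔M, W↔W, S↔S, B↔V, D↔H. Complement (TARBCCGHTWVSTBBCCAGGTGHSTBGGMAGCAYTGCDGCGCSAAGA), then reverse for 5'→3'.

5'-AGAASCGCGDCGTYACGAMGGBTSHGTGGACCBBTSVWTHGCCBRAT-3'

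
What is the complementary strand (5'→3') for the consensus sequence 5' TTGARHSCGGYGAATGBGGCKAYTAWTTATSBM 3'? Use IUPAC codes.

Standard pairs A↔T, G↔C; ambiguity codes pair R↔Y, M↔K, W↔W, S↔S, B↔V, H↔D. Complement (AACTYDSGCCRCTTACVCCGMTRATWAATASVK), then reverse for 5'→3'.

5'-KVSATAAWTARTMGCCVCATTCRCCGSDYTCAA-3'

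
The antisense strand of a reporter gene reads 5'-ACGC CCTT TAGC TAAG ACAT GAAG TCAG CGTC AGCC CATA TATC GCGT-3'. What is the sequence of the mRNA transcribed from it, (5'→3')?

The mRNA has the sequence of the coding strand (reverse complement of the template) with T→U. Reverse complement of ACGCCCTTTAGCTAAGACATGAAGTCAGCGTCAGCCCATATATCGCGT is ACGCGATATATGGGCTGACGCTGACTTCATGTCTTAGCTAAAGGGCGT; then T→U.

5′-ACGCGAUAUAUGGGCUGACGCUGACUUCAUGUCUUAGCUAAAGGGCGU-3′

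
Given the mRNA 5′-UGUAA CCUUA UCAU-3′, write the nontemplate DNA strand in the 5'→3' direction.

5'-TGTAACCTTATCAT-3'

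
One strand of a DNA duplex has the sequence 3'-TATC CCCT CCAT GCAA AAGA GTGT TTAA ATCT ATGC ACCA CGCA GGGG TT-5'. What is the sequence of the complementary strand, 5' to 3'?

5′-ATAGGGGAGGTACGTTTTCTCACAAATTTAGATACGTGGTGCGTCCCCAA-3′

The strand is given 3'→5', so its complement runs 5'→3' in the same left-to-right order: pair each base A↔T, G↔C.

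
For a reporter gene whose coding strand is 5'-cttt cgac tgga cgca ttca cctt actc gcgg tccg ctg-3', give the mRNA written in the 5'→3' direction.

5'-CUUUCGACUGGACGCAUUCACCUUACUCGCGGUCCGCUG-3'

mRNA has the coding-strand sequence with U in place of T.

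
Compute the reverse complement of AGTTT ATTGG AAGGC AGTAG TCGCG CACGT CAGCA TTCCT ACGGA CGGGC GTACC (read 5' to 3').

Complement each base (A↔T, G↔C): TCAAATAACCTTCCGTCATCAGCGCGTGCAGTCGTAAGGATGCCTGCCCGCATGG. Then reverse.

5′-GGTACGCCCGTCCGTAGGAATGCTGACGTGCGCGACTACTGCCTTCCAATAAACT-3′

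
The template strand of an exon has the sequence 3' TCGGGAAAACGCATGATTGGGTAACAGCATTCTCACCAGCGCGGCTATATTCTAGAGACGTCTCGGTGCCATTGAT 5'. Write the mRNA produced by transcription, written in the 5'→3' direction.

Reading the template 3'→5' as shown, RNA polymerase pairs each base (A→U, T→A, G↔C) to build mRNA 5'→3' directly.

5'-AGCCCUUUUGCGUACUAACCCAUUGUCGUAAGAGUGGUCGCGCCGAUAUAAGAUCUCUGCAGAGCCACGGUAACUA-3'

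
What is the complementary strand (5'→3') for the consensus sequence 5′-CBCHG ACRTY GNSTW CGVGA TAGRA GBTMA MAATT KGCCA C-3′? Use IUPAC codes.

Standard pairs A↔T, G↔C; ambiguity codes pair R↔Y, M↔K, W↔W, S↔S, B↔V, H↔D, N↔N. Complement (GVGDCTGYARCNSAWGCBCTATCYTCVAKTKTTAAMCGGTG), then reverse for 5'→3'.

5'-GTGGCMAATTKTKAVCTYCTATCBCGWASNCRAYGTCDGVG-3'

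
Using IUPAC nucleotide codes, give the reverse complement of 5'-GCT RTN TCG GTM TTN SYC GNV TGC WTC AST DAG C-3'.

5'-GCTHASTGAWGCABNCGRSNAAKACCGANAYAGC-3'

Standard pairs A↔T, G↔C; ambiguity codes pair R↔Y, M↔K, W↔W, S↔S, D↔H, V↔B, N↔N. Complement (CGAYANAGCCAKAANSRGCNBACGWAGTSAHTCG), then reverse for 5'→3'.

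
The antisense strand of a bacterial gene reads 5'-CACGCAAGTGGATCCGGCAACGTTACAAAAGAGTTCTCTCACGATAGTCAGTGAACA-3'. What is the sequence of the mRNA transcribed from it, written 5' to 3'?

5'-UGUUCACUGACUAUCGUGAGAGAACUCUUUUGUAACGUUGCCGGAUCCACUUGCGUG-3'

The mRNA has the sequence of the coding strand (reverse complement of the template) with T→U. Reverse complement of CACGCAAGTGGATCCGGCAACGTTACAAAAGAGTTCTCTCACGATAGTCAGTGAACA is TGTTCACTGACTATCGTGAGAGAACTCTTTTGTAACGTTGCCGGATCCACTTGCGTG; then T→U.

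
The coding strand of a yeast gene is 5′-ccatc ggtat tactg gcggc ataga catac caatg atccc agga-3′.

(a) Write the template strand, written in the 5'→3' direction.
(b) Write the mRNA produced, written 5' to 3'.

(a) 5'-TCCTGGGATCATTGGTATGTCTATGCCGCCAGTAATACCGATGG-3'
(b) 5′-CCAUCGGUAUUACUGGCGGCAUAGACAUACCAAUGAUCCCAGGA-3′

(a) The template strand is the reverse complement of the coding strand: complement GGTAGCCATAATGACCGCCGTATCTGTATGGTTACTAGGGTCCT, then reverse.
(b) mRNA matches the coding strand with T→U.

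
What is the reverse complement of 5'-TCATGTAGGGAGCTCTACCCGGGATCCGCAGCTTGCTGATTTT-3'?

Complement each base (A↔T, G↔C): AGTACATCCCTCGAGATGGGCCCTAGGCGTCGAACGACTAAAA. Then reverse.

5'-AAAATCAGCAAGCTGCGGATCCCGGGTAGAGCTCCCTACATGA-3'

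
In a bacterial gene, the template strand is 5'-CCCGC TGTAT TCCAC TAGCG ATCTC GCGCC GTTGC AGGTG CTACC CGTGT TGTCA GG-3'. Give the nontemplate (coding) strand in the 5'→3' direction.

5'-CCTGACAACACGGGTAGCACCTGCAACGGCGCGAGATCGCTAGTGGAATACAGCGGG-3'

The coding strand is complementary and antiparallel to the template: take the complement (A↔T, G↔C) and reverse.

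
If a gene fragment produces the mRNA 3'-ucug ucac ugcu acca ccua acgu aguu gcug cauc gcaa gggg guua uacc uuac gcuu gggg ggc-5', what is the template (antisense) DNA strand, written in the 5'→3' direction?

5'-AGACAGTGACGATGGTGGATTGCATCAACGACGTAGCGTTCCCCCAATATGGAATGCGAACCCCCCG-3'

Written 5'→3' the mRNA is CGGGGGGUUCGCAUUCCAUAUUGGGGGAACGCUACGUCGUUGAUGCAAUCCACCAUCGUCACUGUCU, so the coding DNA strand is CGGGGGGTTCGCATTCCATATTGGGGGAACGCTACGTCGTTGATGCAATCCACCATCGTCACTGTCT. The template is its reverse complement.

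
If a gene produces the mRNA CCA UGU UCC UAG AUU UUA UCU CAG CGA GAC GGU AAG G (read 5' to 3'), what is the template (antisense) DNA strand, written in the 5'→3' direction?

5′-CCTTACCGTCTCGCTGAGATAAAATCTAGGAACATGG-3′

Replace U with T to get the coding DNA strand: CCATGTTCCTAGATTTTATCTCAGCGAGACGGTAAGG. The template strand is its reverse complement (complement GGTACAAGGATCTAAAATAGAGTCGCTCTGCCATTCC, then reverse).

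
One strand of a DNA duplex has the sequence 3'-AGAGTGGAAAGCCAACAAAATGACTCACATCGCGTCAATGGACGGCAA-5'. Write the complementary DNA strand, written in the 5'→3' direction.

5'-TCTCACCTTTCGGTTGTTTTACTGAGTGTAGCGCAGTTACCTGCCGTT-3'

The strand is given 3'→5', so its complement runs 5'→3' in the same left-to-right order: pair each base A↔T, G↔C.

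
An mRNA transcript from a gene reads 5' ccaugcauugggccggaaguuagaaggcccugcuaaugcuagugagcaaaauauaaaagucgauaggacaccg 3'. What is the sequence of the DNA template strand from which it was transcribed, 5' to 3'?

5′-CGGTGTCCTATCGACTTTTATATTTTGCTCACTAGCATTAGCAGGGCCTTCTAACTTCCGGCCCAATGCATGG-3′

Replace U with T to get the coding DNA strand: CCATGCATTGGGCCGGAAGTTAGAAGGCCCTGCTAATGCTAGTGAGCAAAATATAAAAGTCGATAGGACACCG. The template strand is its reverse complement (complement GGTACGTAACCCGGCCTTCAATCTTCCGGGACGATTACGATCACTCGTTTTATATTTTCAGCTATCCTGTGGC, then reverse).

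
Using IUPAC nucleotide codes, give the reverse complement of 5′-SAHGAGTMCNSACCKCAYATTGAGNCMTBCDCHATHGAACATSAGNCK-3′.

Standard pairs A↔T, G↔C; ambiguity codes pair Y↔R, M↔K, S↔S, B↔V, D↔H, N↔N. Complement (STDCTCAKGNSTGGMGTRTAACTCNGKAVGHGDTADCTTGTASTCNGM), then reverse for 5'→3'.

5'-MGNCTSATGTTCDATDGHGVAKGNCTCAATRTGMGGTSNGKACTCDTS-3'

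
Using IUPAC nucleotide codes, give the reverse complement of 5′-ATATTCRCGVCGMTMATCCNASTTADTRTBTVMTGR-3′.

Standard pairs A↔T, G↔C; ambiguity codes pair R↔Y, M↔K, S↔S, B↔V, D↔H, N↔N. Complement (TATAAGYGCBGCKAKTAGGNTSAATHAYAVABKACY), then reverse for 5'→3'.

5′-YCAKBAVAYAHTAASTNGGATKAKCGBCGYGAATAT-3′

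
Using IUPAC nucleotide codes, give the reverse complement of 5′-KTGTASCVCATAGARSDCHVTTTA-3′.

Standard pairs A↔T, G↔C; ambiguity codes pair R↔Y, K↔M, S↔S, D↔H, V↔B. Complement (MACATSGBGTATCTYSHGDBAAAT), then reverse for 5'→3'.

5'-TAAABDGHSYTCTATGBGSTACAM-3'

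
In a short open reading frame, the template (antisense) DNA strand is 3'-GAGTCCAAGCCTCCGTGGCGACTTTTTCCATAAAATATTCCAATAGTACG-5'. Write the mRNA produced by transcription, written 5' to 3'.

Reading the template 3'→5' as shown, RNA polymerase pairs each base (A→U, T→A, G↔C) to build mRNA 5'→3' directly.

5′-CUCAGGUUCGGAGGCACCGCUGAAAAAGGUAUUUUAUAAGGUUAUCAUGC-3′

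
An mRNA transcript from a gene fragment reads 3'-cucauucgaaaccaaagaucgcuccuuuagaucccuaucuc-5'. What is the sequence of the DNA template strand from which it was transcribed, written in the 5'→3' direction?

5'-GAGTAAGCTTTGGTTTCTAGCGAGGAAATCTAGGGATAGAG-3'

Written 5'→3' the mRNA is CUCUAUCCCUAGAUUUCCUCGCUAGAAACCAAAGCUUACUC, so the coding DNA strand is CTCTATCCCTAGATTTCCTCGCTAGAAACCAAAGCTTACTC. The template is its reverse complement.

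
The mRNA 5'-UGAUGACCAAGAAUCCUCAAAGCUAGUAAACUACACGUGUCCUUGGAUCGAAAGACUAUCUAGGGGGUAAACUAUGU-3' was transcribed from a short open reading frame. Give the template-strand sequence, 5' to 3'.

5'-ACATAGTTTACCCCCTAGATAGTCTTTCGATCCAAGGACACGTGTAGTTTACTAGCTTTGAGGATTCTTGGTCATCA-3'

Replace U with T to get the coding DNA strand: TGATGACCAAGAATCCTCAAAGCTAGTAAACTACACGTGTCCTTGGATCGAAAGACTATCTAGGGGGTAAACTATGT. The template strand is its reverse complement (complement ACTACTGGTTCTTAGGAGTTTCGATCATTTGATGTGCACAGGAACCTAGCTTTCTGATAGATCCCCCATTTGATACA, then reverse).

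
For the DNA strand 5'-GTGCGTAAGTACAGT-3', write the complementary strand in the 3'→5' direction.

Base-pairing A↔T, G↔C gives the complement. The complementary strand is antiparallel, so paired with a 5'→3' strand it runs 3'→5'.

3'-CACGCATTCATGTCA-5'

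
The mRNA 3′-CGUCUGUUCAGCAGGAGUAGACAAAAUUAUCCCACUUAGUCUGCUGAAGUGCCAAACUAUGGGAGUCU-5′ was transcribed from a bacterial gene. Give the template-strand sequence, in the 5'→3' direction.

5'-GCAGACAAGTCGTCCTCATCTGTTTTAATAGGGTGAATCAGACGACTTCACGGTTTGATACCCTCAGA-3'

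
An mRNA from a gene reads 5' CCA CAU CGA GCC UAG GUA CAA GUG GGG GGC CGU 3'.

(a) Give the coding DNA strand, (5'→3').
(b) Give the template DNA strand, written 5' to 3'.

(a) 5'-CCACATCGAGCCTAGGTACAAGTGGGGGGCCGT-3'
(b) 5'-ACGGCCCCCCACTTGTACCTAGGCTCGATGTGG-3'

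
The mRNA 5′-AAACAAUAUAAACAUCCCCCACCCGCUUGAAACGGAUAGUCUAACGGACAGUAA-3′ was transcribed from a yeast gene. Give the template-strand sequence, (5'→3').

5'-TTACTGTCCGTTAGACTATCCGTTTCAAGCGGGTGGGGGATGTTTATATTGTTT-3'

Replace U with T to get the coding DNA strand: AAACAATATAAACATCCCCCACCCGCTTGAAACGGATAGTCTAACGGACAGTAA. The template strand is its reverse complement (complement TTTGTTATATTTGTAGGGGGTGGGCGAACTTTGCCTATCAGATTGCCTGTCATT, then reverse).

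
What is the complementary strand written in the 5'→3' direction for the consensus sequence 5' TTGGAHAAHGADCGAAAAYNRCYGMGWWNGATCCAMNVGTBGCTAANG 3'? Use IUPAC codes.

Standard pairs A↔T, G↔C; ambiguity codes pair R↔Y, M↔K, W↔W, B↔V, D↔H, N↔N. Complement (AACCTDTTDCTHGCTTTTRNYGRCKCWWNCTAGGTKNBCAVCGATTNC), then reverse for 5'→3'.

5'-CNTTAGCVACBNKTGGATCNWWCKCRGYNRTTTTCGHTCDTTDTCCAA-3'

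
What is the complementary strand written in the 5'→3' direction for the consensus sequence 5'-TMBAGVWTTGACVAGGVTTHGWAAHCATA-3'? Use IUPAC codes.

Standard pairs A↔T, G↔C; ambiguity codes pair M↔K, W↔W, B↔V, H↔D. Complement (AKVTCBWAACTGBTCCBAADCWTTDGTAT), then reverse for 5'→3'.

5'-TATGDTTWCDAABCCTBGTCAAWBCTVKA-3'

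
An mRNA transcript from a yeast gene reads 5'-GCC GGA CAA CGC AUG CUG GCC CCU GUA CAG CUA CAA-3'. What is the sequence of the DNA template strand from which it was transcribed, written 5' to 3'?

5'-TTGTAGCTGTACAGGGGCCAGCATGCGTTGTCCGGC-3'

Replace U with T to get the coding DNA strand: GCCGGACAACGCATGCTGGCCCCTGTACAGCTACAA. The template strand is its reverse complement (complement CGGCCTGTTGCGTACGACCGGGGACATGTCGATGTT, then reverse).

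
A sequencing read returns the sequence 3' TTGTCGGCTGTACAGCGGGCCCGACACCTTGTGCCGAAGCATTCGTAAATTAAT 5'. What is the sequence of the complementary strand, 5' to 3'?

The strand is given 3'→5', so its complement runs 5'→3' in the same left-to-right order: pair each base A↔T, G↔C.

5'-AACAGCCGACATGTCGCCCGGGCTGTGGAACACGGCTTCGTAAGCATTTAATTA-3'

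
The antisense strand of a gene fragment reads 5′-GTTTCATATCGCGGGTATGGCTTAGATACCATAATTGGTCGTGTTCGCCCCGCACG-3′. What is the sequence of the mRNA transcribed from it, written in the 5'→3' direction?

5'-CGUGCGGGGCGAACACGACCAAUUAUGGUAUCUAAGCCAUACCCGCGAUAUGAAAC-3'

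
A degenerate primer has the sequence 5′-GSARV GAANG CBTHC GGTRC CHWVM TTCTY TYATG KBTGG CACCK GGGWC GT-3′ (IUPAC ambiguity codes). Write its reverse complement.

5'-ACGWCCCMGGTGCCAVMCATRARAGAAKBWDGGYACCGDAVGCNTTCBYTSC-3'

Standard pairs A↔T, G↔C; ambiguity codes pair R↔Y, M↔K, W↔W, S↔S, B↔V, H↔D, N↔N. Complement (CSTYBCTTNCGVADGCCAYGGDWBKAAGARARTACMVACCGTGGMCCCWGCA), then reverse for 5'→3'.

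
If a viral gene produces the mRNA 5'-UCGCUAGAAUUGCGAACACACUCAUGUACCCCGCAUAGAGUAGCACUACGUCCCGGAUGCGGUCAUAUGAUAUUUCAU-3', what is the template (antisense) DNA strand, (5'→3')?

Replace U with T to get the coding DNA strand: TCGCTAGAATTGCGAACACACTCATGTACCCCGCATAGAGTAGCACTACGTCCCGGATGCGGTCATATGATATTTCAT. The template strand is its reverse complement (complement AGCGATCTTAACGCTTGTGTGAGTACATGGGGCGTATCTCATCGTGATGCAGGGCCTACGCCAGTATACTATAAAGTA, then reverse).

5'-ATGAAATATCATATGACCGCATCCGGGACGTAGTGCTACTCTATGCGGGGTACATGAGTGTGTTCGCAATTCTAGCGA-3'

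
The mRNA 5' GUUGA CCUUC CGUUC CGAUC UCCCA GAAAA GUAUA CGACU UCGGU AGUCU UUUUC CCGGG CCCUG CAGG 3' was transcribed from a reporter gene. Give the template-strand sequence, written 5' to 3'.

5′-CCTGCAGGGCCCGGGAAAAAGACTACCGAAGTCGTATACTTTTCTGGGAGATCGGAACGGAAGGTCAAC-3′

Replace U with T to get the coding DNA strand: GTTGACCTTCCGTTCCGATCTCCCAGAAAAGTATACGACTTCGGTAGTCTTTTTCCCGGGCCCTGCAGG. The template strand is its reverse complement (complement CAACTGGAAGGCAAGGCTAGAGGGTCTTTTCATATGCTGAAGCCATCAGAAAAAGGGCCCGGGACGTCC, then reverse).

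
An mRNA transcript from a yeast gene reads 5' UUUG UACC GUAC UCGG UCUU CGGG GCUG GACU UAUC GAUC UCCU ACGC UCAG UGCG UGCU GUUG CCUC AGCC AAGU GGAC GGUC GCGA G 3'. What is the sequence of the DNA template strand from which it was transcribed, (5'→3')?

5'-CTCGCGACCGTCCACTTGGCTGAGGCAACAGCACGCACTGAGCGTAGGAGATCGATAAGTCCAGCCCCGAAGACCGAGTACGGTACAAA-3'

Replace U with T to get the coding DNA strand: TTTGTACCGTACTCGGTCTTCGGGGCTGGACTTATCGATCTCCTACGCTCAGTGCGTGCTGTTGCCTCAGCCAAGTGGACGGTCGCGAG. The template strand is its reverse complement (complement AAACATGGCATGAGCCAGAAGCCCCGACCTGAATAGCTAGAGGATGCGAGTCACGCACGACAACGGAGTCGGTTCACCTGCCAGCGCTC, then reverse).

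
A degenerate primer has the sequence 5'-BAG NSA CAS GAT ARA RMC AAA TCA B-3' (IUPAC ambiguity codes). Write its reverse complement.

Standard pairs A↔T, G↔C; ambiguity codes pair R↔Y, M↔K, S↔S, B↔V, N↔N. Complement (VTCNSTGTSCTATYTYKGTTTAGTV), then reverse for 5'→3'.

5'-VTGATTTGKYTYTATCSTGTSNCTV-3'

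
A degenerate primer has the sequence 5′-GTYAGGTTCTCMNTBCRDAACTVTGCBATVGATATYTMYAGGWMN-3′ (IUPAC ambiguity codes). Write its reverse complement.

Standard pairs A↔T, G↔C; ambiguity codes pair R↔Y, M↔K, W↔W, B↔V, D↔H, N↔N. Complement (CARTCCAAGAGKNAVGYHTTGABACGVTABCTATARAKRTCCWKN), then reverse for 5'→3'.

5′-NKWCCTRKARATATCBATVGCABAGTTHYGVANKGAGAACCTRAC-3′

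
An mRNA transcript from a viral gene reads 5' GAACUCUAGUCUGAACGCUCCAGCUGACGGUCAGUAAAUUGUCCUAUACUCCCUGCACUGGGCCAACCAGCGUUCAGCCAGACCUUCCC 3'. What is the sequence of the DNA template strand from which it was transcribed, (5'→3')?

5'-GGGAAGGTCTGGCTGAACGCTGGTTGGCCCAGTGCAGGGAGTATAGGACAATTTACTGACCGTCAGCTGGAGCGTTCAGACTAGAGTTC-3'

Replace U with T to get the coding DNA strand: GAACTCTAGTCTGAACGCTCCAGCTGACGGTCAGTAAATTGTCCTATACTCCCTGCACTGGGCCAACCAGCGTTCAGCCAGACCTTCCC. The template strand is its reverse complement (complement CTTGAGATCAGACTTGCGAGGTCGACTGCCAGTCATTTAACAGGATATGAGGGACGTGACCCGGTTGGTCGCAAGTCGGTCTGGAAGGG, then reverse).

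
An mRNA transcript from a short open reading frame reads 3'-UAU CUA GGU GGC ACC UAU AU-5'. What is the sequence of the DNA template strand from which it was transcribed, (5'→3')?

5'-ATAGATCCACCGTGGATATA-3'

Written 5'→3' the mRNA is UAUAUCCACGGUGGAUCUAU, so the coding DNA strand is TATATCCACGGTGGATCTAT. The template is its reverse complement.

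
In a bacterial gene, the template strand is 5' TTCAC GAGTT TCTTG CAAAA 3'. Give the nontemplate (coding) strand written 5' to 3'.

The coding strand is complementary and antiparallel to the template: take the complement (A↔T, G↔C) and reverse.

5'-TTTTGCAAGAAACTCGTGAA-3'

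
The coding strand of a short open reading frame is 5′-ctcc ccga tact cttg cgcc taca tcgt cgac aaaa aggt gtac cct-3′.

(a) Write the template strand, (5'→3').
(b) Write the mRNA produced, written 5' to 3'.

(a) 5'-AGGGTACACCTTTTTGTCGACGATGTAGGCGCAAGAGTATCGGGGAG-3'
(b) 5'-CUCCCCGAUACUCUUGCGCCUACAUCGUCGACAAAAAGGUGUACCCU-3'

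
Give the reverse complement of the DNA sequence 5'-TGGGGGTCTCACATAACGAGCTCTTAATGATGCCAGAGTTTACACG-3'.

5′-CGTGTAAACTCTGGCATCATTAAGAGCTCGTTATGTGAGACCCCCA-3′

Reading the sequence 3'→5' and pairing each base (A↔T, G↔C) gives the reverse complement directly.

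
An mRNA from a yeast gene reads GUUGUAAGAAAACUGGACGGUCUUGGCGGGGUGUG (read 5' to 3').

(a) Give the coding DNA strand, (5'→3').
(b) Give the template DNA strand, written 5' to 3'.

(a) The coding strand matches the mRNA with U→T.
(b) The template strand is the reverse complement of the coding strand.

(a) 5'-GTTGTAAGAAAACTGGACGGTCTTGGCGGGGTGTG-3'
(b) 5'-CACACCCCGCCAAGACCGTCCAGTTTTCTTACAAC-3'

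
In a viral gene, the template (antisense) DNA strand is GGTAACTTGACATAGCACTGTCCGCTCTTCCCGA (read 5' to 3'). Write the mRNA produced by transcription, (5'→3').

5'-UCGGGAAGAGCGGACAGUGCUAUGUCAAGUUACC-3'

RNA polymerase reads the template 3'→5' and synthesizes mRNA 5'→3' by base-pairing (A→U, T→A, G↔C). The complement of the template is CCATTGAACTGTATCGTGACAGGCGAGAAGGGCT; antiparallel, so 5'→3' the coding strand is TCGGGAAGAGCGGACAGTGCTATGTCAAGTTACC. Replace T with U for the mRNA.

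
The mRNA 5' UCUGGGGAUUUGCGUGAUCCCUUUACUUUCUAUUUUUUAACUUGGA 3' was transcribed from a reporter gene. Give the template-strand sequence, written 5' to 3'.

Replace U with T to get the coding DNA strand: TCTGGGGATTTGCGTGATCCCTTTACTTTCTATTTTTTAACTTGGA. The template strand is its reverse complement (complement AGACCCCTAAACGCACTAGGGAAATGAAAGATAAAAAATTGAACCT, then reverse).

5'-TCCAAGTTAAAAAATAGAAAGTAAAGGGATCACGCAAATCCCCAGA-3'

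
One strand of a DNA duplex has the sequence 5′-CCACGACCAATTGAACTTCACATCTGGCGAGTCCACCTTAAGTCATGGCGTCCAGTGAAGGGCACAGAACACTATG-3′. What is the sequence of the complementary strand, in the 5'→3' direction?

5′-CATAGTGTTCTGTGCCCTTCACTGGACGCCATGACTTAAGGTGGACTCGCCAGATGTGAAGTTCAATTGGTCGTGG-3′

The complement of CCACGACCAATTGAACTTCACATCTGGCGAGTCCACCTTAAGTCATGGCGTCCAGTGAAGGGCACAGAACACTATG is GGTGCTGGTTAACTTGAAGTGTAGACCGCTCAGGTGGAATTCAGTACCGCAGGTCACTTCCCGTGTCTTGTGATAC (A↔T, G↔C). DNA strands are antiparallel, so the complementary strand runs 3'→5'; reversing gives the 5'→3' form.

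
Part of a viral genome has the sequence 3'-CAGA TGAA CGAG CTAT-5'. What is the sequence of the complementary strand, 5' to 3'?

5'-GTCTACTTGCTCGATA-3'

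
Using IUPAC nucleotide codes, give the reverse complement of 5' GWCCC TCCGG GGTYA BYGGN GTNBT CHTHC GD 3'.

5'-HCGDADGAVNACNCCRVTRACCCCGGAGGGWC-3'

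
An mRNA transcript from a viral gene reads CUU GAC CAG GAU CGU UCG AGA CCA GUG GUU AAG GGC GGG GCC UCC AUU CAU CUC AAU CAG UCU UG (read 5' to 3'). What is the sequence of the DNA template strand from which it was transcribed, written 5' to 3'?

Replace U with T to get the coding DNA strand: CTTGACCAGGATCGTTCGAGACCAGTGGTTAAGGGCGGGGCCTCCATTCATCTCAATCAGTCTTG. The template strand is its reverse complement (complement GAACTGGTCCTAGCAAGCTCTGGTCACCAATTCCCGCCCCGGAGGTAAGTAGAGTTAGTCAGAAC, then reverse).

5'-CAAGACTGATTGAGATGAATGGAGGCCCCGCCCTTAACCACTGGTCTCGAACGATCCTGGTCAAG-3'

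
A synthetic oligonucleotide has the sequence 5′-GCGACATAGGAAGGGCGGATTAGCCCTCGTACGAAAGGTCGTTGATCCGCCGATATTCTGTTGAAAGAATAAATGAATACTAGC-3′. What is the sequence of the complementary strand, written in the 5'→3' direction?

5'-GCTAGTATTCATTTATTCTTTCAACAGAATATCGGCGGATCAACGACCTTTCGTACGAGGGCTAATCCGCCCTTCCTATGTCGC-3'

The complement of GCGACATAGGAAGGGCGGATTAGCCCTCGTACGAAAGGTCGTTGATCCGCCGATATTCTGTTGAAAGAATAAATGAATACTAGC is CGCTGTATCCTTCCCGCCTAATCGGGAGCATGCTTTCCAGCAACTAGGCGGCTATAAGACAACTTTCTTATTTACTTATGATCG (A↔T, G↔C). DNA strands are antiparallel, so the complementary strand runs 3'→5'; reversing gives the 5'→3' form.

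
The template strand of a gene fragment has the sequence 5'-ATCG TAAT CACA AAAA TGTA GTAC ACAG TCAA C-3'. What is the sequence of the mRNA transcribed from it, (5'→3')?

5'-GUUGACUGUGUACUACAUUUUUGUGAUUACGAU-3'

The mRNA has the sequence of the coding strand (reverse complement of the template) with T→U. Reverse complement of ATCGTAATCACAAAAATGTAGTACACAGTCAAC is GTTGACTGTGTACTACATTTTTGTGATTACGAT; then T→U.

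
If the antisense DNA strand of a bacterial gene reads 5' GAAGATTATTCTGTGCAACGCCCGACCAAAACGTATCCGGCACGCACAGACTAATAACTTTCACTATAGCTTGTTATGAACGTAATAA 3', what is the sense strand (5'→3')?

5'-TTATTACGTTCATAACAAGCTATAGTGAAAGTTATTAGTCTGTGCGTGCCGGATACGTTTTGGTCGGGCGTTGCACAGAATAATCTTC-3'

The coding strand is complementary and antiparallel to the template: take the complement (A↔T, G↔C) and reverse.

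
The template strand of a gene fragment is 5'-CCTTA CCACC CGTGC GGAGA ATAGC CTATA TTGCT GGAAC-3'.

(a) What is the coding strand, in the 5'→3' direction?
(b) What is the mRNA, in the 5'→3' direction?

(a) The coding strand is the reverse complement of the template: complement GGAATGGTGGGCACGCCTCTTATCGGATATAACGACCTTG, then reverse.
(b) mRNA has the coding-strand sequence with T→U.

(a) 5'-GTTCCAGCAATATAGGCTATTCTCCGCACGGGTGGTAAGG-3'
(b) 5'-GUUCCAGCAAUAUAGGCUAUUCUCCGCACGGGUGGUAAGG-3'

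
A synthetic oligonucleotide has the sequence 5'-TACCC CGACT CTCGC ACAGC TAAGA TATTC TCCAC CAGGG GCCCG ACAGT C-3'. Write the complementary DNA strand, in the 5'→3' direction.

The complement of TACCCCGACTCTCGCACAGCTAAGATATTCTCCACCAGGGGCCCGACAGTC is ATGGGGCTGAGAGCGTGTCGATTCTATAAGAGGTGGTCCCCGGGCTGTCAG (A↔T, G↔C). DNA strands are antiparallel, so the complementary strand runs 3'→5'; reversing gives the 5'→3' form.

5'-GACTGTCGGGCCCCTGGTGGAGAATATCTTAGCTGTGCGAGAGTCGGGGTA-3'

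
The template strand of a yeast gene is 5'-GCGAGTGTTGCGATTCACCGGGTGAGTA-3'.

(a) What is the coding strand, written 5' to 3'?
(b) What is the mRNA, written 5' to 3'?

(a) The coding strand is the reverse complement of the template: complement CGCTCACAACGCTAAGTGGCCCACTCAT, then reverse.
(b) mRNA has the coding-strand sequence with T→U.

(a) 5'-TACTCACCCGGTGAATCGCAACACTCGC-3'
(b) 5'-UACUCACCCGGUGAAUCGCAACACUCGC-3'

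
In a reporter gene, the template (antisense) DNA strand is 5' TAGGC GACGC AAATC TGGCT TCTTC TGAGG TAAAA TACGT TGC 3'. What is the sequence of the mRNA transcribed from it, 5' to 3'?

5'-GCAACGUAUUUUACCUCAGAAGAAGCCAGAUUUGCGUCGCCUA-3'

RNA polymerase reads the template 3'→5' and synthesizes mRNA 5'→3' by base-pairing (A→U, T→A, G↔C). The complement of the template is ATCCGCTGCGTTTAGACCGAAGAAGACTCCATTTTATGCAACG; antiparallel, so 5'→3' the coding strand is GCAACGTATTTTACCTCAGAAGAAGCCAGATTTGCGTCGCCTA. Replace T with U for the mRNA.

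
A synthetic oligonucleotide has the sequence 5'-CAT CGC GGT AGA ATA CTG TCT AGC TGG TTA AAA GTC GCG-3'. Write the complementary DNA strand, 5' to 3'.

5'-CGCGACTTTTAACCAGCTAGACAGTATTCTACCGCGATG-3'

The complement of CATCGCGGTAGAATACTGTCTAGCTGGTTAAAAGTCGCG is GTAGCGCCATCTTATGACAGATCGACCAATTTTCAGCGC (A↔T, G↔C). DNA strands are antiparallel, so the complementary strand runs 3'→5'; reversing gives the 5'→3' form.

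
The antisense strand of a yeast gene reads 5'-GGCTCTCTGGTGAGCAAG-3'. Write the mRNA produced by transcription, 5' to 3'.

RNA polymerase reads the template 3'→5' and synthesizes mRNA 5'→3' by base-pairing (A→U, T→A, G↔C). The complement of the template is CCGAGAGACCACTCGTTC; antiparallel, so 5'→3' the coding strand is CTTGCTCACCAGAGAGCC. Replace T with U for the mRNA.

5′-CUUGCUCACCAGAGAGCC-3′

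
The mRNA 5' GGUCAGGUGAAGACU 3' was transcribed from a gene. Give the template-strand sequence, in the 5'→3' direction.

5′-AGTCTTCACCTGACC-3′

Replace U with T to get the coding DNA strand: GGTCAGGTGAAGACT. The template strand is its reverse complement (complement CCAGTCCACTTCTGA, then reverse).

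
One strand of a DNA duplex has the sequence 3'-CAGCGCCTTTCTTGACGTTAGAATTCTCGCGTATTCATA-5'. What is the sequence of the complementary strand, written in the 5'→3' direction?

The strand is given 3'→5', so its complement runs 5'→3' in the same left-to-right order: pair each base A↔T, G↔C.

5′-GTCGCGGAAAGAACTGCAATCTTAAGAGCGCATAAGTAT-3′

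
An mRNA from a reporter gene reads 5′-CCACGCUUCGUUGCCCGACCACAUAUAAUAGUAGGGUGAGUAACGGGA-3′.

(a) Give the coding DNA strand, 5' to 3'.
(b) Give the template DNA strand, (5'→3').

(a) The coding strand matches the mRNA with U→T.
(b) The template strand is the reverse complement of the coding strand.

(a) 5'-CCACGCTTCGTTGCCCGACCACATATAATAGTAGGGTGAGTAACGGGA-3'
(b) 5'-TCCCGTTACTCACCCTACTATTATATGTGGTCGGGCAACGAAGCGTGG-3'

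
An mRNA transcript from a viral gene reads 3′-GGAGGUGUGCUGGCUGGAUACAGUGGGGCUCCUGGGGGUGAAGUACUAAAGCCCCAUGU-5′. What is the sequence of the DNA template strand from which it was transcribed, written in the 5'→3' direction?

Written 5'→3' the mRNA is UGUACCCCGAAAUCAUGAAGUGGGGGUCCUCGGGGUGACAUAGGUCGGUCGUGUGGAGG, so the coding DNA strand is TGTACCCCGAAATCATGAAGTGGGGGTCCTCGGGGTGACATAGGTCGGTCGTGTGGAGG. The template is its reverse complement.

5′-CCTCCACACGACCGACCTATGTCACCCCGAGGACCCCCACTTCATGATTTCGGGGTACA-3′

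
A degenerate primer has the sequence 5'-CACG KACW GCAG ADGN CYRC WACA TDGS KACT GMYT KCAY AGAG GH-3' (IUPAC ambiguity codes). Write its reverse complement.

5′-DCCTCTRTGMARKCAGTMSCHATGTWGYRGNCHTCTGCWGTMCGTG-3′

Standard pairs A↔T, G↔C; ambiguity codes pair R↔Y, M↔K, W↔W, S↔S, D↔H, N↔N. Complement (GTGCMTGWCGTCTHCNGRYGWTGTAHCSMTGACKRAMGTRTCTCCD), then reverse for 5'→3'.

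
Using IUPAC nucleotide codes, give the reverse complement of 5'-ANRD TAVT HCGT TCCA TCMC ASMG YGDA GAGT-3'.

Standard pairs A↔T, G↔C; ambiguity codes pair R↔Y, M↔K, S↔S, D↔H, V↔B, N↔N. Complement (TNYHATBADGCAAGGTAGKGTSKCRCHTCTCA), then reverse for 5'→3'.

5′-ACTCTHCRCKSTGKGATGGAACGDABTAHYNT-3′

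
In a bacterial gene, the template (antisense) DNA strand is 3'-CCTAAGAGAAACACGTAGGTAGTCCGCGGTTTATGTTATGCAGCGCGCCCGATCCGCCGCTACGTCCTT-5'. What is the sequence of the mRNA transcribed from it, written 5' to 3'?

5'-GGAUUCUCUUUGUGCAUCCAUCAGGCGCCAAAUACAAUACGUCGCGCGGGCUAGGCGGCGAUGCAGGAA-3'

Reading the template 3'→5' as shown, RNA polymerase pairs each base (A→U, T→A, G↔C) to build mRNA 5'→3' directly.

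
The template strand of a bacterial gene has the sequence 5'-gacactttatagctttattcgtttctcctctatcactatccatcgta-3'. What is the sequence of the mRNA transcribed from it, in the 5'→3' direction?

The mRNA has the sequence of the coding strand (reverse complement of the template) with T→U. Reverse complement of GACACTTTATAGCTTTATTCGTTTCTCCTCTATCACTATCCATCGTA is TACGATGGATAGTGATAGAGGAGAAACGAATAAAGCTATAAAGTGTC; then T→U.

5'-UACGAUGGAUAGUGAUAGAGGAGAAACGAAUAAAGCUAUAAAGUGUC-3'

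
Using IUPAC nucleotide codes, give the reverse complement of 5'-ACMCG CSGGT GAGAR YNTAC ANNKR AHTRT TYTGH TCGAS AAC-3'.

Standard pairs A↔T, G↔C; ambiguity codes pair R↔Y, M↔K, S↔S, H↔D, N↔N. Complement (TGKGCGSCCACTCTYRNATGTNNMYTDAYAARACDAGCTSTTG), then reverse for 5'→3'.

5′-GTTSTCGADCARAAYADTYMNNTGTANRYTCTCACCSGCGKGT-3′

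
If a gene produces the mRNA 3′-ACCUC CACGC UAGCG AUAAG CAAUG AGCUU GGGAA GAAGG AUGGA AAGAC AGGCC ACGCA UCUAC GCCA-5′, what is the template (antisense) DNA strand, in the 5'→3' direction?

Written 5'→3' the mRNA is ACCGCAUCUACGCACCGGACAGAAAGGUAGGAAGAAGGGUUCGAGUAACGAAUAGCGAUCGCACCUCCA, so the coding DNA strand is ACCGCATCTACGCACCGGACAGAAAGGTAGGAAGAAGGGTTCGAGTAACGAATAGCGATCGCACCTCCA. The template is its reverse complement.

5'-TGGAGGTGCGATCGCTATTCGTTACTCGAACCCTTCTTCCTACCTTTCTGTCCGGTGCGTAGATGCGGT-3'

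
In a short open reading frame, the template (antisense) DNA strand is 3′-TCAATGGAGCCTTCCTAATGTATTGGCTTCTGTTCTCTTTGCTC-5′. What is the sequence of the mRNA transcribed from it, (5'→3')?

5'-AGUUACCUCGGAAGGAUUACAUAACCGAAGACAAGAGAAACGAG-3'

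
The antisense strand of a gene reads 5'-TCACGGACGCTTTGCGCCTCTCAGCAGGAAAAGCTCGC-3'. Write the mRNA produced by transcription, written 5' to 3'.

5'-GCGAGCUUUUCCUGCUGAGAGGCGCAAAGCGUCCGUGA-3'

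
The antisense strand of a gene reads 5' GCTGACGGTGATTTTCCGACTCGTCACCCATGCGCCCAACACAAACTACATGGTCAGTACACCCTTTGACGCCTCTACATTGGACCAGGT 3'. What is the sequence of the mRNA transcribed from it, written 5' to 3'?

5′-ACCUGGUCCAAUGUAGAGGCGUCAAAGGGUGUACUGACCAUGUAGUUUGUGUUGGGCGCAUGGGUGACGAGUCGGAAAAUCACCGUCAGC-3′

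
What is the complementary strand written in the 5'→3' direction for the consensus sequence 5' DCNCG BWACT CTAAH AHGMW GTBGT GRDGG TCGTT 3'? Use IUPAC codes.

Standard pairs A↔T, G↔C; ambiguity codes pair R↔Y, M↔K, W↔W, B↔V, D↔H, N↔N. Complement (HGNGCVWTGAGATTDTDCKWCAVCACYHCCAGCAA), then reverse for 5'→3'.

5'-AACGACCHYCACVACWKCDTDTTAGAGTWVCGNGH-3'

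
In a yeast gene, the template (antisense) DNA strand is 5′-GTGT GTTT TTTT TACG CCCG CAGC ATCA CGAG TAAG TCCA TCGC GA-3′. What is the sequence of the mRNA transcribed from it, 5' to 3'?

5'-UCGCGAUGGACUUACUCGUGAUGCUGCGGGCGUAAAAAAAACACAC-3'

RNA polymerase reads the template 3'→5' and synthesizes mRNA 5'→3' by base-pairing (A→U, T→A, G↔C). The complement of the template is CACACAAAAAAAATGCGGGCGTCGTAGTGCTCATTCAGGTAGCGCT; antiparallel, so 5'→3' the coding strand is TCGCGATGGACTTACTCGTGATGCTGCGGGCGTAAAAAAAACACAC. Replace T with U for the mRNA.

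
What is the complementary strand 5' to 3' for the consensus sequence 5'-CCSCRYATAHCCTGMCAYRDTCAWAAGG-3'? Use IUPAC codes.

Standard pairs A↔T, G↔C; ambiguity codes pair R↔Y, M↔K, W↔W, S↔S, D↔H. Complement (GGSGYRTATDGGACKGTRYHAGTWTTCC), then reverse for 5'→3'.

5′-CCTTWTGAHYRTGKCAGGDTATRYGSGG-3′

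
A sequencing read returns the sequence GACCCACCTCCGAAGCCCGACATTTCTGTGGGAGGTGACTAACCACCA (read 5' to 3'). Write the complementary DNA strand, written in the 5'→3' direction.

The complement of GACCCACCTCCGAAGCCCGACATTTCTGTGGGAGGTGACTAACCACCA is CTGGGTGGAGGCTTCGGGCTGTAAAGACACCCTCCACTGATTGGTGGT (A↔T, G↔C). DNA strands are antiparallel, so the complementary strand runs 3'→5'; reversing gives the 5'→3' form.

5'-TGGTGGTTAGTCACCTCCCACAGAAATGTCGGGCTTCGGAGGTGGGTC-3'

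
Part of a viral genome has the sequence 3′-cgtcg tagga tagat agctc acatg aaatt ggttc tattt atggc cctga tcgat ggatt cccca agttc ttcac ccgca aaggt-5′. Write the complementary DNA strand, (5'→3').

The strand is given 3'→5', so its complement runs 5'→3' in the same left-to-right order: pair each base A↔T, G↔C.

5'-GCAGCATCCTATCTATCGAGTGTACTTTAACCAAGATAAATACCGGGACTAGCTACCTAAGGGGTTCAAGAAGTGGGCGTTTCCA-3'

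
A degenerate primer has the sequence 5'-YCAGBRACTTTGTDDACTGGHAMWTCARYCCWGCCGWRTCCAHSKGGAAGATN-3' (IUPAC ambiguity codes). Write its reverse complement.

5'-NATCTTCCMSDTGGAYWCGGCWGGRYTGAWKTDCCAGTHHACAAAGTYVCTGR-3'

Standard pairs A↔T, G↔C; ambiguity codes pair R↔Y, M↔K, W↔W, S↔S, B↔V, D↔H, N↔N. Complement (RGTCVYTGAAACAHHTGACCDTKWAGTYRGGWCGGCWYAGGTDSMCCTTCTAN), then reverse for 5'→3'.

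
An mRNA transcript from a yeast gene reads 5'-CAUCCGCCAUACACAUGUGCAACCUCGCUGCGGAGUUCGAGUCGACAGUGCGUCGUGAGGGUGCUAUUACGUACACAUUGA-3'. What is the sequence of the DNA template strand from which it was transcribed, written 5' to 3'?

Replace U with T to get the coding DNA strand: CATCCGCCATACACATGTGCAACCTCGCTGCGGAGTTCGAGTCGACAGTGCGTCGTGAGGGTGCTATTACGTACACATTGA. The template strand is its reverse complement (complement GTAGGCGGTATGTGTACACGTTGGAGCGACGCCTCAAGCTCAGCTGTCACGCAGCACTCCCACGATAATGCATGTGTAACT, then reverse).

5'-TCAATGTGTACGTAATAGCACCCTCACGACGCACTGTCGACTCGAACTCCGCAGCGAGGTTGCACATGTGTATGGCGGATG-3'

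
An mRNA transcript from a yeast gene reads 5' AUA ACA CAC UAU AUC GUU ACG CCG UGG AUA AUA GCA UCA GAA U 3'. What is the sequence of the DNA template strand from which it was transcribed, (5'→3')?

Replace U with T to get the coding DNA strand: ATAACACACTATATCGTTACGCCGTGGATAATAGCATCAGAAT. The template strand is its reverse complement (complement TATTGTGTGATATAGCAATGCGGCACCTATTATCGTAGTCTTA, then reverse).

5'-ATTCTGATGCTATTATCCACGGCGTAACGATATAGTGTGTTAT-3'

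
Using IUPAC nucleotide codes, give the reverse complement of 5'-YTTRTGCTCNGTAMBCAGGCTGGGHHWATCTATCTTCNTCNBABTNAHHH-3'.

5′-DDDTNAVTVNGANGAAGATAGATWDDCCCAGCCTGVKTACNGAGCAYAAR-3′

Standard pairs A↔T, G↔C; ambiguity codes pair R↔Y, M↔K, W↔W, B↔V, H↔D, N↔N. Complement (RAAYACGAGNCATKVGTCCGACCCDDWTAGATAGAAGNAGNVTVANTDDD), then reverse for 5'→3'.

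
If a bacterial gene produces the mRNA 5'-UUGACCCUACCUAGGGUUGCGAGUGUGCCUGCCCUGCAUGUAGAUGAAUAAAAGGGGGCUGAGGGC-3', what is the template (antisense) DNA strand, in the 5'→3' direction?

Replace U with T to get the coding DNA strand: TTGACCCTACCTAGGGTTGCGAGTGTGCCTGCCCTGCATGTAGATGAATAAAAGGGGGCTGAGGGC. The template strand is its reverse complement (complement AACTGGGATGGATCCCAACGCTCACACGGACGGGACGTACATCTACTTATTTTCCCCCGACTCCCG, then reverse).

5'-GCCCTCAGCCCCCTTTTATTCATCTACATGCAGGGCAGGCACACTCGCAACCCTAGGTAGGGTCAA-3'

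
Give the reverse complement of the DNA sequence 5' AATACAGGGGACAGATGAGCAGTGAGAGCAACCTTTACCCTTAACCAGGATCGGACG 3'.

Complement each base (A↔T, G↔C): TTATGTCCCCTGTCTACTCGTCACTCTCGTTGGAAATGGGAATTGGTCCTAGCCTGC. Then reverse.

5′-CGTCCGATCCTGGTTAAGGGTAAAGGTTGCTCTCACTGCTCATCTGTCCCCTGTATT-3′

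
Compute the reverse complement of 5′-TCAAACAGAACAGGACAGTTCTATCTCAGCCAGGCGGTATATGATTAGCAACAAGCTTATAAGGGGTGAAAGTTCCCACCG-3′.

Complement each base (A↔T, G↔C): AGTTTGTCTTGTCCTGTCAAGATAGAGTCGGTCCGCCATATACTAATCGTTGTTCGAATATTCCCCACTTTCAAGGGTGGC. Then reverse.

5′-CGGTGGGAACTTTCACCCCTTATAAGCTTGTTGCTAATCATATACCGCCTGGCTGAGATAGAACTGTCCTGTTCTGTTTGA-3′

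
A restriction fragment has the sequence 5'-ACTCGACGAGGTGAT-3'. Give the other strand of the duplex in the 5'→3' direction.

5'-ATCACCTCGTCGAGT-3'

Pairing A↔T and G↔C gives TGAGCTGCTCCACTA, running 3'→5'. Reverse for the 5'→3' convention.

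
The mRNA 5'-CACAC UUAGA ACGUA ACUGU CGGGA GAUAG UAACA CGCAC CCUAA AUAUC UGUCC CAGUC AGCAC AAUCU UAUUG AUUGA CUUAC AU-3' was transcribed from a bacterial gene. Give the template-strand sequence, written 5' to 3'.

5′-ATGTAAGTCAATCAATAAGATTGTGCTGACTGGGACAGATATTTAGGGTGCGTGTTACTATCTCCCGACAGTTACGTTCTAAGTGTG-3′

Replace U with T to get the coding DNA strand: CACACTTAGAACGTAACTGTCGGGAGATAGTAACACGCACCCTAAATATCTGTCCCAGTCAGCACAATCTTATTGATTGACTTACAT. The template strand is its reverse complement (complement GTGTGAATCTTGCATTGACAGCCCTCTATCATTGTGCGTGGGATTTATAGACAGGGTCAGTCGTGTTAGAATAACTAACTGAATGTA, then reverse).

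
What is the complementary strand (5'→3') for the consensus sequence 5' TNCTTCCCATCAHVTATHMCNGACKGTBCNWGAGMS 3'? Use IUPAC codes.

5'-SKCTCWNGVACMGTCNGKDATABDTGATGGGAAGNA-3'

Standard pairs A↔T, G↔C; ambiguity codes pair M↔K, W↔W, S↔S, B↔V, H↔D, N↔N. Complement (ANGAAGGGTAGTDBATADKGNCTGMCAVGNWCTCKS), then reverse for 5'→3'.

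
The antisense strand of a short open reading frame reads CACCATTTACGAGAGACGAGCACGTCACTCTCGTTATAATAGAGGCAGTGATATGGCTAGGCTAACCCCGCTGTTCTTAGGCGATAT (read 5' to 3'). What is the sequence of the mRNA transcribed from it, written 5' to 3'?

RNA polymerase reads the template 3'→5' and synthesizes mRNA 5'→3' by base-pairing (A→U, T→A, G↔C). The complement of the template is GTGGTAAATGCTCTCTGCTCGTGCAGTGAGAGCAATATTATCTCCGTCACTATACCGATCCGATTGGGGCGACAAGAATCCGCTATA; antiparallel, so 5'→3' the coding strand is ATATCGCCTAAGAACAGCGGGGTTAGCCTAGCCATATCACTGCCTCTATTATAACGAGAGTGACGTGCTCGTCTCTCGTAAATGGTG. Replace T with U for the mRNA.

5'-AUAUCGCCUAAGAACAGCGGGGUUAGCCUAGCCAUAUCACUGCCUCUAUUAUAACGAGAGUGACGUGCUCGUCUCUCGUAAAUGGUG-3'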